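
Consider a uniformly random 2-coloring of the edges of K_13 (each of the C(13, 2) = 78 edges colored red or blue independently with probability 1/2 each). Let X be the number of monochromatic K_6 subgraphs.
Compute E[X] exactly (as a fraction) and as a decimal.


Let X = Σ_S X_S over the C(13, 6) = 1716 subsets S of size 6, where X_S = 1 if the K_6 on S is monochromatic.
For a fixed S, the K_6 on S has C(6, 2) = 15 edges. P[all 15 edges red] = (1/2)^15, and likewise for blue, so P[monochromatic] = 2·(1/2)^15 = 2^{1 − 15} = 1/16384.
By linearity: E[X] = C(13, 6) · 2^{1 − 15} = 1716 · 1/16384 = 429/4096.
Numerically: E[X] ≈ 0.105.

E[X] = C(13,6)·2^(1−C(6,2)) = 429/4096 ≈ 0.105.


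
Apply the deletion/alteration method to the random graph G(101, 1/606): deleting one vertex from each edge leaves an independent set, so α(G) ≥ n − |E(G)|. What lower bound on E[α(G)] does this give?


E[|E(G)|] = C(101, 2)·p = 5050 · (1/606) = 25/3.
E[α(G)] ≥ n − E[|E(G)|] = 101 − 25/3 = 278/3.
Numerically: ≈ 92.66667.
(This is only a lower bound; the true E[α(G)] may be larger.)

E[α(G)] ≥ 278/3 ≈ 92.66667.


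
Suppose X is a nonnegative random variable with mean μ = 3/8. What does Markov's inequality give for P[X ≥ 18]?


μ = E[X] = 3/8, a = 18.
Markov: P[X ≥ 18] ≤ μ/a = (3/8)/18 = 1/48.
Numerically: ≈ 0.021.
(Since a = 18 > μ = 0.375, the bound 1/48 is < 1 and informative.)

P[X ≥ 18] ≤ 1/48 ≈ 0.021.


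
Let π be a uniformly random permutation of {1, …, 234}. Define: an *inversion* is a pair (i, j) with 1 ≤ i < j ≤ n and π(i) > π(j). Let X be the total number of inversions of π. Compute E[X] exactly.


Write X = Σ X_I over the C(234, 2) = 27261 pairs i < j, with X_I the indicator of one inversion.
There are 27261 indicators.
For each fixed pair i < j, the values π(i) and π(j) are two distinct elements of {1, …, 234} in uniformly random order; by symmetry P[π(i) > π(j)] = 1/2.
By linearity: E[X] = 27261 · (1/2) = C(234, 2) · (1/2) = 27261/2 = 27261/2 ≈ 13630.500000.

E[X] = 27261/2 = 13630.500000.


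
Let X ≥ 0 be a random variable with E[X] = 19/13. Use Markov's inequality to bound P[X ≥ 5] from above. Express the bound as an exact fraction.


μ = E[X] = 19/13, a = 5.
Markov: P[X ≥ 5] ≤ μ/a = (19/13)/5 = 19/65.
Numerically: ≈ 0.292308.
(Since a = 5 > μ = 1.461538, the bound 19/65 is < 1 and informative.)

P[X ≥ 5] ≤ 19/65 ≈ 0.292308.


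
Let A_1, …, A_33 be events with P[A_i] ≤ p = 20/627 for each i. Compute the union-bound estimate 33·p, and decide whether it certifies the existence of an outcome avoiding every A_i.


Union bound: P[∪_{i=1}^{33} A_i] ≤ Σ_i P[A_i] ≤ 33·p = 33·(20/627) = 20/19.
Numerically: 20/19 ≈ 1.0526.
Is 20/19 < 1? NO.
Since the bound 20/19 is ≥ 1, the union bound is uninformative here; it does NOT by itself certify existence.

33·p = 20/19 ≈ 1.0526; existence NOT certified by the union bound.


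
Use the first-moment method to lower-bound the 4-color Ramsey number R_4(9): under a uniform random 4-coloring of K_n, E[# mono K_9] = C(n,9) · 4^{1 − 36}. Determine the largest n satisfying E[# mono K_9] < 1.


We need C(n, 9) · 4^{1 − 36} < 1, i.e. C(n, 9) < 4^{36 − 1} = 1180591620717411303424.
Check values of n near the boundary:
  n = 913: C(913, 9) = 1167605542753639808390; 1167605542753639808390 < 1180591620717411303424? YES
  n = 914: C(914, 9) = 1179217089587653905932; 1179217089587653905932 < 1180591620717411303424? YES
  n = 915: C(915, 9) = 1190931166636537885130; 1190931166636537885130 < 1180591620717411303424? NO
The largest n with C(n, 9) < 1180591620717411303424 is n = 914 (where E[X] = 294804272396913476483/295147905179352825856 ≈ 0.999). Hence R_4(9) > 914, i.e. R_4(9) ≥ 915.

Largest n = 914; hence R_4(9) > 914.


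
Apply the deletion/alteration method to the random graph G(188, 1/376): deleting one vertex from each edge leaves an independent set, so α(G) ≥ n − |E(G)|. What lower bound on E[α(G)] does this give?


E[|E(G)|] = C(188, 2)·p = 17578 · (1/376) = 187/4.
E[α(G)] ≥ n − E[|E(G)|] = 188 − 187/4 = 565/4.
Numerically: ≈ 141.250.
(This is only a lower bound; the true E[α(G)] may be larger.)

E[α(G)] ≥ 565/4 ≈ 141.250.


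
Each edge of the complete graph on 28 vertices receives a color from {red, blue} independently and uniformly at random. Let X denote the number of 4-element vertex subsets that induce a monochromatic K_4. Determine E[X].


Let X = Σ_S X_S over the C(28, 4) = 20475 subsets S of size 4, where X_S = 1 if the K_4 on S is monochromatic.
For a fixed S, the K_4 on S has C(4, 2) = 6 edges. P[all 6 edges red] = (1/2)^6, and likewise for blue, so P[monochromatic] = 2·(1/2)^6 = 2^{1 − 6} = 1/32.
By linearity of expectation: E[X] = C(28, 4) · 2^{1 − 6} = 20475 · 1/32 = 20475/32.
Numerically: E[X] ≈ 639.8438.

E[X] = C(28,4)·2^(1−C(4,2)) = 20475/32 ≈ 639.8438.


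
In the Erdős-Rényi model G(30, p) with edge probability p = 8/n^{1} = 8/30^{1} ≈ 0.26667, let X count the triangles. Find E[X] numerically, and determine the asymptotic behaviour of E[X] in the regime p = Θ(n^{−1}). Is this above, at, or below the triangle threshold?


Number of potential triangles: C(30, 3) = 4060.
Each occurs with probability p³ ≈ (0.26667)³ ≈ 1.8962963e-02.
By linearity: E[X] = C(30, 3)·p³ ≈ 4060 · 1.8962963e-02 ≈ 76.98963.
Here α = 1, so p = 8/n is exactly at the triangle threshold p ~ 1/n. Asymptotically E[X] → c³/6 = 8³/6 = 256/3 ≈ 85.33333, a bounded constant. In this regime the triangle count is asymptotically Poisson(c³/6).

E[X] ≈ 76.98963; in regime p = Θ(1/n^{1}) E[X] stays bounded (at the triangle threshold p ~ 1/n).


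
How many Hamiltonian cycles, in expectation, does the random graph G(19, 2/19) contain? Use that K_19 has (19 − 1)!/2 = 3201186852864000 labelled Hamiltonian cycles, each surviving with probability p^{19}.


K_19 has (19 − 1)!/2 = 3201186852864000 labelled Hamiltonian cycles.
For each such Hamiltonian cycle H, let X_H = 1 if all 19 edges of H are present in G. Then P[X_H = 1] = p^{19} = (2/19)^{19} = 524288/1978419655660313589123979.
By linearity: E[X] = Σ_H E[X_H] = 3201186852864000 · p^{19} = 3201186852864000 · 524288/1978419655660313589123979 = 1678343852714360832000/1978419655660313589123979.
Numerically: E[X] ≈ 0.000848.

E[X] = 3201186852864000 · (2/19)^{19} = 1678343852714360832000/1978419655660313589123979 ≈ 0.000848.


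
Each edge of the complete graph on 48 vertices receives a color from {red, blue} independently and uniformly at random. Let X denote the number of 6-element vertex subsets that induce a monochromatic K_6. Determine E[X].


Let X = Σ_S X_S over the C(48, 6) = 12271512 subsets S of size 6, where X_S = 1 if the K_6 on S is monochromatic.
For a fixed S, the K_6 on S has C(6, 2) = 15 edges. P[all 15 edges red] = (1/2)^15, and likewise for blue, so P[monochromatic] = 2·(1/2)^15 = 2^{1 − 15} = 1/16384.
By linearity of expectation: E[X] = C(48, 6) · 2^{1 − 15} = 12271512 · 1/16384 = 1533939/2048.
Numerically: E[X] ≈ 748.9937.

E[X] = C(48,6)·2^(1−C(6,2)) = 1533939/2048 ≈ 748.9937.


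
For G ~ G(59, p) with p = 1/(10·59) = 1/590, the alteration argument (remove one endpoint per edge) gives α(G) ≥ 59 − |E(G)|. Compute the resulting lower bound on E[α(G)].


E[|E(G)|] = C(59, 2)·p = 1711 · (1/590) = 29/10.
E[α(G)] ≥ n − E[|E(G)|] = 59 − 29/10 = 561/10.
Numerically: ≈ 56.100.
(This is only a lower bound; the true E[α(G)] may be larger.)

E[α(G)] ≥ 561/10 ≈ 56.100.


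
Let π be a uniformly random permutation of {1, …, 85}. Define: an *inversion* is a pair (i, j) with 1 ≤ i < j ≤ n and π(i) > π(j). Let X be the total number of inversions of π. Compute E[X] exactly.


Write X = Σ X_I over the C(85, 2) = 3570 pairs i < j, with X_I the indicator of one inversion.
There are 3570 indicators.
For each fixed pair i < j, the values π(i) and π(j) are two distinct elements of {1, …, 85} in uniformly random order; by symmetry P[π(i) > π(j)] = 1/2.
By linearity: E[X] = 3570 · (1/2) = C(85, 2) · (1/2) = 3570/2 = 1785 ≈ 1785.000000.

E[X] = 1785 = 1785.000000.


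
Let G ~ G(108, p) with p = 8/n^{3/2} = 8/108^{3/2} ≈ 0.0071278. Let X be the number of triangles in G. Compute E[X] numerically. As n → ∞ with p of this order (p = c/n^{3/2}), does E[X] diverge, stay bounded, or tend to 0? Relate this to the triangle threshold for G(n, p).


Number of potential triangles: C(108, 3) = 204156.
Each occurs with probability p³ ≈ (0.0071278)³ ≈ 3.6212880e-07.
By linearity: E[X] = C(108, 3)·p³ ≈ 204156 · 3.6212880e-07 ≈ 0.07393.
Since α = 3/2 > 1, p = c/n^{3/2} = o(1/n) is below the triangle threshold p ~ 1/n. Asymptotically E[X] ~ (c³/6)·n^{3(1−α)} = (8³/6)·n^{-1.5} → 0, so by Markov's inequality G has no triangles w.h.p.

E[X] ≈ 0.07393; in regime p = Θ(1/n^{3/2}) E[X] tends to 0 (below the triangle threshold p ~ 1/n).


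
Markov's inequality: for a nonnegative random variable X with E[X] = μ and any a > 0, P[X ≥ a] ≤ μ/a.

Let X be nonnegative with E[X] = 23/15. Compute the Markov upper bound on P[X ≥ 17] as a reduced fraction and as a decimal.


μ = E[X] = 23/15, a = 17.
Markov: P[X ≥ 17] ≤ μ/a = (23/15)/17 = 23/255.
Numerically: ≈ 0.090196.
(Since a = 17 > μ = 1.533333, the bound 23/255 is < 1 and informative.)

P[X ≥ 17] ≤ 23/255 ≈ 0.090196.


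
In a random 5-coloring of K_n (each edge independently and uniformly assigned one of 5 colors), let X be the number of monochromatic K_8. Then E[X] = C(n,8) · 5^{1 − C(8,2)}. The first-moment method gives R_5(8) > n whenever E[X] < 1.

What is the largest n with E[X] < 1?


We need C(n, 8) · 5^{1 − 28} < 1, i.e. C(n, 8) < 5^{28 − 1} = 7450580596923828125.
Check values of n near the boundary:
  n = 859: C(859, 8) = 7115855595170747139; 7115855595170747139 < 7450580596923828125? YES
  n = 860: C(860, 8) = 7182671140665308145; 7182671140665308145 < 7450580596923828125? YES
  n = 861: C(861, 8) = 7250034996615275865; 7250034996615275865 < 7450580596923828125? YES
  n = 862: C(862, 8) = 7317951015318931845; 7317951015318931845 < 7450580596923828125? YES
  n = 863: C(863, 8) = 7386423071602617757; 7386423071602617757 < 7450580596923828125? YES
  n = 864: C(864, 8) = 7455455062926006708; 7455455062926006708 < 7450580596923828125? NO
  n = 865: C(865, 8) = 7525050909487743060; 7525050909487743060 < 7450580596923828125? NO
The largest n with C(n, 8) < 7450580596923828125 is n = 863 (where E[X] = 7386423071602617757/7450580596923828125 ≈ 0.99139). Hence R_5(8) > 863, i.e. R_5(8) ≥ 864.

Largest n = 863; hence R_5(8) > 863.


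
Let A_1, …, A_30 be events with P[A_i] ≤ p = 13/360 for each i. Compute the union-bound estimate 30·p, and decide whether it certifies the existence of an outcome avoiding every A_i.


Union bound: P[∪_{i=1}^{30} A_i] ≤ Σ_i P[A_i] ≤ 30·p = 30·(13/360) = 13/12.
Numerically: 13/12 ≈ 1.08333.
Is 13/12 < 1? NO.
Since the bound 13/12 is ≥ 1, the union bound is uninformative here; it does NOT by itself certify existence.

30·p = 13/12 ≈ 1.08333; existence NOT certified by the union bound.


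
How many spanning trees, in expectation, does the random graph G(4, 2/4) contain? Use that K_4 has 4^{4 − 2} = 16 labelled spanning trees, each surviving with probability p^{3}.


K_4 has 4^{4 − 2} = 16 labelled spanning trees.
For each such spanning tree H, let X_H = 1 if all 3 edges of H are present in G. Then P[X_H = 1] = p^{3} = (1/2)^{3} = 1/8.
By linearity: E[X] = Σ_H E[X_H] = 16 · p^{3} = 16 · 1/8 = 2.
Numerically: E[X] ≈ 2.

E[X] = 16 · (1/2)^{3} = 2 ≈ 2.


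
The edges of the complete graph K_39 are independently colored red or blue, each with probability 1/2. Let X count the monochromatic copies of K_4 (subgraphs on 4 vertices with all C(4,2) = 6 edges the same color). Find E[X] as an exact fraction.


Let X = Σ_S X_S over the C(39, 4) = 82251 subsets S of size 4, where X_S = 1 if the K_4 on S is monochromatic.
For a fixed S, the K_4 on S has C(4, 2) = 6 edges. P[all 6 edges red] = (1/2)^6, and likewise for blue, so P[monochromatic] = 2·(1/2)^6 = 2^{1 − 6} = 1/32.
By linearity of expectation: E[X] = C(39, 4) · 2^{1 − 6} = 82251 · 1/32 = 82251/32.
Numerically: E[X] ≈ 2570.343750.

E[X] = C(39,4)·2^(1−C(4,2)) = 82251/32 ≈ 2570.343750.


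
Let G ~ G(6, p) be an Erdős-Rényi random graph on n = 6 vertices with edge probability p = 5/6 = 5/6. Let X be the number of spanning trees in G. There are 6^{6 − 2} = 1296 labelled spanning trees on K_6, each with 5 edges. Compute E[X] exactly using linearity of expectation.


K_6 has 6^{6 − 2} = 1296 labelled spanning trees.
For each such spanning tree H, let X_H = 1 if all 5 edges of H are present in G. Then P[X_H = 1] = p^{5} = (5/6)^{5} = 3125/7776.
Summing the indicators: E[X] = Σ_H E[X_H] = 1296 · p^{5} = 1296 · 3125/7776 = 3125/6.
Numerically: E[X] ≈ 521.

E[X] = 1296 · (5/6)^{5} = 3125/6 ≈ 521.


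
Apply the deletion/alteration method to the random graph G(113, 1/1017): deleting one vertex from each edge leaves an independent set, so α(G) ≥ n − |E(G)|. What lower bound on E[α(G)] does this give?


E[|E(G)|] = C(113, 2)·p = 6328 · (1/1017) = 56/9.
E[α(G)] ≥ n − E[|E(G)|] = 113 − 56/9 = 961/9.
Numerically: ≈ 106.777778.
(This is only a lower bound; the true E[α(G)] may be larger.)

E[α(G)] ≥ 961/9 ≈ 106.777778.


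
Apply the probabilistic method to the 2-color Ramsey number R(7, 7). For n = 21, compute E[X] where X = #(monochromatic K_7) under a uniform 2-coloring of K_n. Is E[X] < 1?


E[X] = C(21, 7) · 2^{1 − 21} = 116280 · 2^{−20} = 116280/1048576.
As a reduced fraction: E[X] = 14535/131072 ≈ 0.110893.
Is E[X] < 1? YES.
Since E[X] < 1, there exists a 2-coloring of K_{21} with no monochromatic K_7; hence R(7, 7) > 21.

E[X] = 14535/131072 ≈ 0.110893; E[X] < 1, so R(7, 7) > 21.


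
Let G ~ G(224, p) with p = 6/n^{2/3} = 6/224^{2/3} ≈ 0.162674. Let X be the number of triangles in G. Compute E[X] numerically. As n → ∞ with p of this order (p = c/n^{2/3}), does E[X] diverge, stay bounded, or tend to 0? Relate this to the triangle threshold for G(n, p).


Number of potential triangles: C(224, 3) = 1848224.
Each occurs with probability p³ ≈ (0.162674)³ ≈ 4.30484694e-03.
By linearity: E[X] = C(224, 3)·p³ ≈ 1848224 · 4.30484694e-03 ≈ 7956.321429.
Since α = 2/3 < 1, p = c/n^{2/3} ≫ 1/n is above the triangle threshold p ~ 1/n. Asymptotically E[X] ~ (c³/6)·n^{3(1−α)} = (6³/6)·n^{1} → ∞; triangles are abundant w.h.p.

E[X] ≈ 7956.321429; in regime p = Θ(1/n^{2/3}) E[X] diverges (above the triangle threshold p ~ 1/n).


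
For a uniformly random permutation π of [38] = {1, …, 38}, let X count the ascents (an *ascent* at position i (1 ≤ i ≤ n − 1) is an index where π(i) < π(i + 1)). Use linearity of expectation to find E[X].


Write X = Σ X_I over i = 1, …, 37, with X_I the indicator of one ascent.
There are 37 indicators.
For each fixed i, the pair (π(i), π(i+1)) is a uniformly random ordered pair of distinct values from {1, …, 38}; by symmetry P[π(i) < π(i+1)] = 1/2.
By linearity: E[X] = 37 · (1/2) = (38 − 1) · (1/2) = 37/2 ≈ 18.50000.

E[X] = 37/2 = 18.50000.


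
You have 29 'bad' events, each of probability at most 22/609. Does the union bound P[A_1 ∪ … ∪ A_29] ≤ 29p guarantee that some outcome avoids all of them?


Union bound: P[∪_{i=1}^{29} A_i] ≤ Σ_i P[A_i] ≤ 29·p = 29·(22/609) = 22/21.
Numerically: 22/21 ≈ 1.0476.
Is 22/21 < 1? NO.
Since the bound 22/21 is ≥ 1, the union bound is uninformative here; it does NOT by itself certify existence.

29·p = 22/21 ≈ 1.0476; existence NOT certified by the union bound.


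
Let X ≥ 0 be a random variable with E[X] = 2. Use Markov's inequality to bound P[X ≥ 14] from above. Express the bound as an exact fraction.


μ = E[X] = 2, a = 14.
Markov: P[X ≥ 14] ≤ μ/a = (2)/14 = 1/7.
Numerically: ≈ 0.1429.
(Since a = 14 > μ = 2.0000, the bound 1/7 is < 1 and informative.)

P[X ≥ 14] ≤ 1/7 ≈ 0.1429.


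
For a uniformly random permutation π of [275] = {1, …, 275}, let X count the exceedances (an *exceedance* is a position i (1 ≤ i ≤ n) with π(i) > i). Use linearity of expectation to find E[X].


Write X = Σ_{i=1}^{275} X_i, where X_i = 1_{π(i) > i}.
For each fixed i, π(i) is uniform over {1, …, 275} (marginal of a uniform permutation), so P[π(i) > i] = (n − i)/n. Summing: Σ_{i=1}^{275} (n − i)/n = (0 + 1 + … + 274)/275 = 275(275 − 1)/(2·275) = (275 − 1)/2.
Hence E[X] = Σ_{i=1}^{275} (275 − i)/275 = 137 ≈ 137.000000.

E[X] = 137 = 137.000000.


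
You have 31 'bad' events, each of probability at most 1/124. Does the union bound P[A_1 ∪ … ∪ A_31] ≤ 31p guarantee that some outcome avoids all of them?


Union bound: P[∪_{i=1}^{31} A_i] ≤ Σ_i P[A_i] ≤ 31·p = 31·(1/124) = 1/4.
Numerically: 1/4 ≈ 0.250000.
Is 1/4 < 1? YES.
Since P[∪ A_i] ≤ 1/4 < 1, the complement has P[∩ A_i^c] ≥ 1 − 1/4 = 3/4 > 0, so some outcome avoids every A_i.

31·p = 1/4 ≈ 0.250000; existence CERTIFIED by the union bound.


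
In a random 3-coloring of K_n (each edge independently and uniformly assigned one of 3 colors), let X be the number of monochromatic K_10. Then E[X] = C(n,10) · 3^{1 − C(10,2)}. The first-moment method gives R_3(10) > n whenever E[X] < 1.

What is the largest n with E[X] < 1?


We need C(n, 10) · 3^{1 − 45} < 1, i.e. C(n, 10) < 3^{45 − 1} = 984770902183611232881.
Check values of n near the boundary:
  n = 568: C(568, 10) = 889446337783744949208; 889446337783744949208 < 984770902183611232881? YES
  n = 569: C(569, 10) = 905357721286137524328; 905357721286137524328 < 984770902183611232881? YES
  n = 570: C(570, 10) = 921524823451961408691; 921524823451961408691 < 984770902183611232881? YES
  n = 571: C(571, 10) = 937951290893172842001; 937951290893172842001 < 984770902183611232881? YES
  n = 572: C(572, 10) = 954640815642161682606; 954640815642161682606 < 984770902183611232881? YES
  n = 573: C(573, 10) = 971597135635805762226; 971597135635805762226 < 984770902183611232881? YES
  n = 574: C(574, 10) = 988824035203816502691; 988824035203816502691 < 984770902183611232881? NO
  n = 575: C(575, 10) = 1006325345561406175305; 1006325345561406175305 < 984770902183611232881? NO
  n = 576: C(576, 10) = 1024104945306307344480; 1024104945306307344480 < 984770902183611232881? NO
The largest n with C(n, 10) < 984770902183611232881 is n = 573 (where E[X] = 35985079097622435638/36472996377170786403 ≈ 0.986623). Hence R_3(10) > 573, i.e. R_3(10) ≥ 574.

Largest n = 573; hence R_3(10) > 573.


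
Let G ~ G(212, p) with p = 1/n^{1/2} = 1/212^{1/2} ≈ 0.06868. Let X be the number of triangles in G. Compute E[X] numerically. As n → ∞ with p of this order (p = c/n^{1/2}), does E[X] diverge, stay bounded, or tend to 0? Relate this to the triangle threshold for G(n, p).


Number of potential triangles: C(212, 3) = 1565620.
Each occurs with probability p³ ≈ (0.06868)³ ≈ 3.2396359e-04.
By linearity: E[X] = C(212, 3)·p³ ≈ 1565620 · 3.2396359e-04 ≈ 507.20388.
Since α = 1/2 < 1, p = c/n^{1/2} ≫ 1/n is above the triangle threshold p ~ 1/n. Asymptotically E[X] ~ (c³/6)·n^{3(1−α)} = (1³/6)·n^{1.5} → ∞; triangles are abundant w.h.p.

E[X] ≈ 507.20388; in regime p = Θ(1/n^{1/2}) E[X] diverges (above the triangle threshold p ~ 1/n).


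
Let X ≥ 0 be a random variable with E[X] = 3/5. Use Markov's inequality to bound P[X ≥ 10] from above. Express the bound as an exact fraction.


μ = E[X] = 3/5, a = 10.
Markov: P[X ≥ 10] ≤ μ/a = (3/5)/10 = 3/50.
Numerically: ≈ 0.06000.
(Since a = 10 > μ = 0.60000, the bound 3/50 is < 1 and informative.)

P[X ≥ 10] ≤ 3/50 ≈ 0.06000.


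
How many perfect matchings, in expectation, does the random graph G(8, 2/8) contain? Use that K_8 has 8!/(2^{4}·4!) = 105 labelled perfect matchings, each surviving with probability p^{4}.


K_8 has 8!/(2^{4}·4!) = 105 labelled perfect matchings.
For each such perfect matching H, let X_H = 1 if all 4 edges of H are present in G. Then P[X_H = 1] = p^{4} = (1/4)^{4} = 1/256.
By linearity of expectation: E[X] = Σ_H E[X_H] = 105 · p^{4} = 105 · 1/256 = 105/256.
Numerically: E[X] ≈ 0.41.

E[X] = 105 · (1/4)^{4} = 105/256 ≈ 0.41.


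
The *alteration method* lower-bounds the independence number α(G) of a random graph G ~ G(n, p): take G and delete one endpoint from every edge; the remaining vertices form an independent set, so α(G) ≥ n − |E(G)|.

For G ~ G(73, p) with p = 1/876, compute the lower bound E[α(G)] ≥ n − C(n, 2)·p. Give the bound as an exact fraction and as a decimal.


E[|E(G)|] = C(73, 2)·p = 2628 · (1/876) = 3.
E[α(G)] ≥ n − E[|E(G)|] = 73 − 3 = 70.
Numerically: ≈ 70.00000.
(This is only a lower bound; the true E[α(G)] may be larger.)

E[α(G)] ≥ 70 ≈ 70.00000.


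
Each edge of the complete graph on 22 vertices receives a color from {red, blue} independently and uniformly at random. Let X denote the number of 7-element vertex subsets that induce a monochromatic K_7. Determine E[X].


Let X = Σ_S X_S over the C(22, 7) = 170544 subsets S of size 7, where X_S = 1 if the K_7 on S is monochromatic.
For a fixed S, the K_7 on S has C(7, 2) = 21 edges. P[all 21 edges red] = (1/2)^21, and likewise for blue, so P[monochromatic] = 2·(1/2)^21 = 2^{1 − 21} = 1/1048576.
By linearity: E[X] = C(22, 7) · 2^{1 − 21} = 170544 · 1/1048576 = 10659/65536.
Numerically: E[X] ≈ 0.162643.

E[X] = C(22,7)·2^(1−C(7,2)) = 10659/65536 ≈ 0.162643.


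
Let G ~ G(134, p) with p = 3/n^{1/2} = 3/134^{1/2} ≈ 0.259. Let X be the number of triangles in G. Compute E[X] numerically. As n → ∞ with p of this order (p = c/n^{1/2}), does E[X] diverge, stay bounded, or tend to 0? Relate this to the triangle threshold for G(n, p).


Number of potential triangles: C(134, 3) = 392084.
Each occurs with probability p³ ≈ (0.259)³ ≈ 1.74063e-02.
By linearity: E[X] = C(134, 3)·p³ ≈ 392084 · 1.74063e-02 ≈ 6824.733.
Since α = 1/2 < 1, p = c/n^{1/2} ≫ 1/n is above the triangle threshold p ~ 1/n. Asymptotically E[X] ~ (c³/6)·n^{3(1−α)} = (3³/6)·n^{1.5} → ∞; triangles are abundant w.h.p.

E[X] ≈ 6824.733; in regime p = Θ(1/n^{1/2}) E[X] diverges (above the triangle threshold p ~ 1/n).


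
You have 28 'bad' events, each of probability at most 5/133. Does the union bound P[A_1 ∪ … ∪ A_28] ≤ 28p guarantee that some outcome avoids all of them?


Union bound: P[∪_{i=1}^{28} A_i] ≤ Σ_i P[A_i] ≤ 28·p = 28·(5/133) = 20/19.
Numerically: 20/19 ≈ 1.05263.
Is 20/19 < 1? NO.
Since the bound 20/19 is ≥ 1, the union bound is uninformative here; it does NOT by itself certify existence.

28·p = 20/19 ≈ 1.05263; existence NOT certified by the union bound.


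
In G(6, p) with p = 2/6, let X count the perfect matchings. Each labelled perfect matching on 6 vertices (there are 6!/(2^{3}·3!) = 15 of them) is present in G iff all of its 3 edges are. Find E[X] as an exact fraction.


K_6 has 6!/(2^{3}·3!) = 15 labelled perfect matchings.
For each such perfect matching H, let X_H = 1 if all 3 edges of H are present in G. Then P[X_H = 1] = p^{3} = (1/3)^{3} = 1/27.
By linearity of expectation: E[X] = Σ_H E[X_H] = 15 · p^{3} = 15 · 1/27 = 5/9.
Numerically: E[X] ≈ 0.556.

E[X] = 15 · (1/3)^{3} = 5/9 ≈ 0.556.


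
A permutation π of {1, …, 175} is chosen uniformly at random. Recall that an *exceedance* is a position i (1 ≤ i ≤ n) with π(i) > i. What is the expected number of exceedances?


Write X = Σ_{i=1}^{175} X_i, where X_i = 1_{π(i) > i}.
For each fixed i, π(i) is uniform over {1, …, 175} (marginal of a uniform permutation), so P[π(i) > i] = (n − i)/n. Summing: Σ_{i=1}^{175} (n − i)/n = (0 + 1 + … + 174)/175 = 175(175 − 1)/(2·175) = (175 − 1)/2.
Hence E[X] = Σ_{i=1}^{175} (175 − i)/175 = 87 ≈ 87.000.

E[X] = 87 = 87.000.


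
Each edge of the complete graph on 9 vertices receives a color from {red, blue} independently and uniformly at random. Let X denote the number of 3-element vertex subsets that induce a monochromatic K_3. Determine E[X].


Let X = Σ_S X_S over the C(9, 3) = 84 subsets S of size 3, where X_S = 1 if the K_3 on S is monochromatic.
For a fixed S, the K_3 on S has C(3, 2) = 3 edges. P[all 3 edges red] = (1/2)^3, and likewise for blue, so P[monochromatic] = 2·(1/2)^3 = 2^{1 − 3} = 1/4.
By linearity: E[X] = C(9, 3) · 2^{1 − 3} = 84 · 1/4 = 21.
Numerically: E[X] ≈ 21.00000.

E[X] = C(9,3)·2^(1−C(3,2)) = 21 ≈ 21.00000.


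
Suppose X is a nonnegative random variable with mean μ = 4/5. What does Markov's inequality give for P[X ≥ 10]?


μ = E[X] = 4/5, a = 10.
Markov: P[X ≥ 10] ≤ μ/a = (4/5)/10 = 2/25.
Numerically: ≈ 0.080000.
(Since a = 10 > μ = 0.800000, the bound 2/25 is < 1 and informative.)

P[X ≥ 10] ≤ 2/25 ≈ 0.080000.


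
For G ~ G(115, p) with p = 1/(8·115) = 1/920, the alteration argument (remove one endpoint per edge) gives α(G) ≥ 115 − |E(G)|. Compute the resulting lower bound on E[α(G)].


E[|E(G)|] = C(115, 2)·p = 6555 · (1/920) = 57/8.
E[α(G)] ≥ n − E[|E(G)|] = 115 − 57/8 = 863/8.
Numerically: ≈ 107.8750.
(This is only a lower bound; the true E[α(G)] may be larger.)

E[α(G)] ≥ 863/8 ≈ 107.8750.


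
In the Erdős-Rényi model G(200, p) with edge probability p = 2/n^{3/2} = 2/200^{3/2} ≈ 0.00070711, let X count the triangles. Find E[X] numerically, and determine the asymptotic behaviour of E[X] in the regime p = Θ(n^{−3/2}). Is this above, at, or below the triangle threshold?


Number of potential triangles: C(200, 3) = 1313400.
Each occurs with probability p³ ≈ (0.00070711)³ ≈ 3.5355339e-10.
By linearity: E[X] = C(200, 3)·p³ ≈ 1313400 · 3.5355339e-10 ≈ 0.00046.
Since α = 3/2 > 1, p = c/n^{3/2} = o(1/n) is below the triangle threshold p ~ 1/n. Asymptotically E[X] ~ (c³/6)·n^{3(1−α)} = (2³/6)·n^{-1.5} → 0, so by Markov's inequality G has no triangles w.h.p.

E[X] ≈ 0.00046; in regime p = Θ(1/n^{3/2}) E[X] tends to 0 (below the triangle threshold p ~ 1/n).


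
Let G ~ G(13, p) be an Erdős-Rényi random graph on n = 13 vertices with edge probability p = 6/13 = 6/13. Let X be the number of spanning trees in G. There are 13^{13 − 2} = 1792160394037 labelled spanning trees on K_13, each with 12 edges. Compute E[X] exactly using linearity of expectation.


K_13 has 13^{13 − 2} = 1792160394037 labelled spanning trees.
For each such spanning tree H, let X_H = 1 if all 12 edges of H are present in G. Then P[X_H = 1] = p^{12} = (6/13)^{12} = 2176782336/23298085122481.
By linearity of expectation: E[X] = Σ_H E[X_H] = 1792160394037 · p^{12} = 1792160394037 · 2176782336/23298085122481 = 2176782336/13.
Numerically: E[X] ≈ 1.67445e+08.

E[X] = 1792160394037 · (6/13)^{12} = 2176782336/13 ≈ 1.67445e+08.


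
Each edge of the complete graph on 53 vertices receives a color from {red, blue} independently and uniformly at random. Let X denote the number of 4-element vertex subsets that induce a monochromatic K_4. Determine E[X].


Let X = Σ_S X_S over the C(53, 4) = 292825 subsets S of size 4, where X_S = 1 if the K_4 on S is monochromatic.
For a fixed S, the K_4 on S has C(4, 2) = 6 edges. P[all 6 edges red] = (1/2)^6, and likewise for blue, so P[monochromatic] = 2·(1/2)^6 = 2^{1 − 6} = 1/32.
By linearity: E[X] = C(53, 4) · 2^{1 − 6} = 292825 · 1/32 = 292825/32.
Numerically: E[X] ≈ 9150.781250.

E[X] = C(53,4)·2^(1−C(4,2)) = 292825/32 ≈ 9150.781250.


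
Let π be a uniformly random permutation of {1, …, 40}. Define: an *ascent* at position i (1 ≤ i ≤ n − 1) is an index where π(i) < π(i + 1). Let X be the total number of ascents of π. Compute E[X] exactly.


Write X = Σ X_I over i = 1, …, 39, with X_I the indicator of one ascent.
There are 39 indicators.
For each fixed i, the pair (π(i), π(i+1)) is a uniformly random ordered pair of distinct values from {1, …, 40}; by symmetry P[π(i) < π(i+1)] = 1/2.
By linearity: E[X] = 39 · (1/2) = (40 − 1) · (1/2) = 39/2 ≈ 19.500.

E[X] = 39/2 = 19.500.


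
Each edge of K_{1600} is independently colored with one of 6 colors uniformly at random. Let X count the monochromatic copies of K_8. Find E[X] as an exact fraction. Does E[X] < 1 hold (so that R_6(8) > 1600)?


E[X] = C(1600, 8) · 6^{1 − 28} = 1046712188466516943800 · 6^{−27} = 1046712188466516943800/1023490369077469249536.
As a reduced fraction: E[X] = 4845889761419059925/4738381338321616896 ≈ 1.023.
Is E[X] < 1? NO.
Since E[X] ≥ 1, the first-moment bound is inconclusive at n = 1600; it does NOT by itself certify R_6(8) > 1600.

E[X] = 4845889761419059925/4738381338321616896 ≈ 1.023; E[X] ≥ 1; first-moment method inconclusive here.


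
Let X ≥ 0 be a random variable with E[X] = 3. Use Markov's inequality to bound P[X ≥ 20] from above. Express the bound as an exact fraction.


μ = E[X] = 3, a = 20.
Markov: P[X ≥ 20] ≤ μ/a = (3)/20 = 3/20.
Numerically: ≈ 0.150000.
(Since a = 20 > μ = 3.000000, the bound 3/20 is < 1 and informative.)

P[X ≥ 20] ≤ 3/20 ≈ 0.150000.


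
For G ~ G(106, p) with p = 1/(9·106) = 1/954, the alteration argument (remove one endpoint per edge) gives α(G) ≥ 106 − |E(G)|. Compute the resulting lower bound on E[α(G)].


E[|E(G)|] = C(106, 2)·p = 5565 · (1/954) = 35/6.
E[α(G)] ≥ n − E[|E(G)|] = 106 − 35/6 = 601/6.
Numerically: ≈ 100.16667.
(This is only a lower bound; the true E[α(G)] may be larger.)

E[α(G)] ≥ 601/6 ≈ 100.16667.


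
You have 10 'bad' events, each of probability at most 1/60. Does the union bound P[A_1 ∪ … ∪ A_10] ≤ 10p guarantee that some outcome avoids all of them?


Union bound: P[∪_{i=1}^{10} A_i] ≤ Σ_i P[A_i] ≤ 10·p = 10·(1/60) = 1/6.
Numerically: 1/6 ≈ 0.1666667.
Is 1/6 < 1? YES.
Since P[∪ A_i] ≤ 1/6 < 1, the complement has P[∩ A_i^c] ≥ 1 − 1/6 = 5/6 > 0, so some outcome avoids every A_i.

10·p = 1/6 ≈ 0.1666667; existence CERTIFIED by the union bound.


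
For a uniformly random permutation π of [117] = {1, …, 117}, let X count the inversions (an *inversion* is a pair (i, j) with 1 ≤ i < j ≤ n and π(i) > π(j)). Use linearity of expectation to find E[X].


Write X = Σ X_I over the C(117, 2) = 6786 pairs i < j, with X_I the indicator of one inversion.
There are 6786 indicators.
For each fixed pair i < j, the values π(i) and π(j) are two distinct elements of {1, …, 117} in uniformly random order; by symmetry P[π(i) > π(j)] = 1/2.
By linearity: E[X] = 6786 · (1/2) = C(117, 2) · (1/2) = 6786/2 = 3393 ≈ 3393.0000.

E[X] = 3393 = 3393.0000.


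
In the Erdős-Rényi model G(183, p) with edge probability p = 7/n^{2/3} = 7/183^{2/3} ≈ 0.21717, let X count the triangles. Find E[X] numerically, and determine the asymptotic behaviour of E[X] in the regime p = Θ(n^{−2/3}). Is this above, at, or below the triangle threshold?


Number of potential triangles: C(183, 3) = 1004731.
Each occurs with probability p³ ≈ (0.21717)³ ≈ 1.0242169e-02.
By linearity: E[X] = C(183, 3)·p³ ≈ 1004731 · 1.0242169e-02 ≈ 10290.62477.
Since α = 2/3 < 1, p = c/n^{2/3} ≫ 1/n is above the triangle threshold p ~ 1/n. Asymptotically E[X] ~ (c³/6)·n^{3(1−α)} = (7³/6)·n^{1} → ∞; triangles are abundant w.h.p.

E[X] ≈ 10290.62477; in regime p = Θ(1/n^{2/3}) E[X] diverges (above the triangle threshold p ~ 1/n).


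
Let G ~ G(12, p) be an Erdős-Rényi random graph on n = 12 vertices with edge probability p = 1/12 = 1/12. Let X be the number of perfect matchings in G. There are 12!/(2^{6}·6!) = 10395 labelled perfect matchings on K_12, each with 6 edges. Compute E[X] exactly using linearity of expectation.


K_12 has 12!/(2^{6}·6!) = 10395 labelled perfect matchings.
For each such perfect matching H, let X_H = 1 if all 6 edges of H are present in G. Then P[X_H = 1] = p^{6} = (1/12)^{6} = 1/2985984.
By linearity of expectation: E[X] = Σ_H E[X_H] = 10395 · p^{6} = 10395 · 1/2985984 = 385/110592.
Numerically: E[X] ≈ 0.00348126.

E[X] = 10395 · (1/12)^{6} = 385/110592 ≈ 0.00348126.


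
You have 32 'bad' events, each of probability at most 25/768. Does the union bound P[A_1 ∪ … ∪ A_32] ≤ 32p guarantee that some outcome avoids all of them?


Union bound: P[∪_{i=1}^{32} A_i] ≤ Σ_i P[A_i] ≤ 32·p = 32·(25/768) = 25/24.
Numerically: 25/24 ≈ 1.0416667.
Is 25/24 < 1? NO.
Since the bound 25/24 is ≥ 1, the union bound is uninformative here; it does NOT by itself certify existence.

32·p = 25/24 ≈ 1.0416667; existence NOT certified by the union bound.


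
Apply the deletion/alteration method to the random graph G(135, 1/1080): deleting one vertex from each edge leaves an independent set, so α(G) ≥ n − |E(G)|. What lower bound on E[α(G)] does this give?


E[|E(G)|] = C(135, 2)·p = 9045 · (1/1080) = 67/8.
E[α(G)] ≥ n − E[|E(G)|] = 135 − 67/8 = 1013/8.
Numerically: ≈ 126.62500.
(This is only a lower bound; the true E[α(G)] may be larger.)

E[α(G)] ≥ 1013/8 ≈ 126.62500.


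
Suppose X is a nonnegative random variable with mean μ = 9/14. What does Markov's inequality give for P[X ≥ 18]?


μ = E[X] = 9/14, a = 18.
Markov: P[X ≥ 18] ≤ μ/a = (9/14)/18 = 1/28.
Numerically: ≈ 0.0357.
(Since a = 18 > μ = 0.6429, the bound 1/28 is < 1 and informative.)

P[X ≥ 18] ≤ 1/28 ≈ 0.0357.


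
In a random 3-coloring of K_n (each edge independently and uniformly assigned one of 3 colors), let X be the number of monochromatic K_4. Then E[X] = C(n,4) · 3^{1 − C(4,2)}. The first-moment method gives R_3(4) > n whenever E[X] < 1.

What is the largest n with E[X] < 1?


We need C(n, 4) · 3^{1 − 6} < 1, i.e. C(n, 4) < 3^{6 − 1} = 243.
Check values of n near the boundary:
  n = 9: C(9, 4) = 126; 126 < 243? YES
  n = 10: C(10, 4) = 210; 210 < 243? YES
  n = 11: C(11, 4) = 330; 330 < 243? NO
The largest n with C(n, 4) < 243 is n = 10 (where E[X] = 70/81 ≈ 0.8641975). Hence R_3(4) > 10, i.e. R_3(4) ≥ 11.

Largest n = 10; hence R_3(4) > 10.


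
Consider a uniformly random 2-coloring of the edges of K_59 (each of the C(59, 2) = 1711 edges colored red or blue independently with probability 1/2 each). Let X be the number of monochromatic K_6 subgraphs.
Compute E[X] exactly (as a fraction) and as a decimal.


Let X = Σ_S X_S over the C(59, 6) = 45057474 subsets S of size 6, where X_S = 1 if the K_6 on S is monochromatic.
For a fixed S, the K_6 on S has C(6, 2) = 15 edges. P[all 15 edges red] = (1/2)^15, and likewise for blue, so P[monochromatic] = 2·(1/2)^15 = 2^{1 − 15} = 1/16384.
By linearity: E[X] = C(59, 6) · 2^{1 − 15} = 45057474 · 1/16384 = 22528737/8192.
Numerically: E[X] ≈ 2750.089966.

E[X] = C(59,6)·2^(1−C(6,2)) = 22528737/8192 ≈ 2750.089966.


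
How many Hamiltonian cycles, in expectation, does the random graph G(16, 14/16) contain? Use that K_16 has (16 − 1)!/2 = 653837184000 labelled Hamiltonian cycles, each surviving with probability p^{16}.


K_16 has (16 − 1)!/2 = 653837184000 labelled Hamiltonian cycles.
For each such Hamiltonian cycle H, let X_H = 1 if all 16 edges of H are present in G. Then P[X_H = 1] = p^{16} = (7/8)^{16} = 33232930569601/281474976710656.
Summing the indicators: E[X] = Σ_H E[X_H] = 653837184000 · p^{16} = 653837184000 · 33232930569601/281474976710656 = 21219654042671322112875/274877906944.
Numerically: E[X] ≈ 7.72e+10.

E[X] = 653837184000 · (7/8)^{16} = 21219654042671322112875/274877906944 ≈ 7.72e+10.


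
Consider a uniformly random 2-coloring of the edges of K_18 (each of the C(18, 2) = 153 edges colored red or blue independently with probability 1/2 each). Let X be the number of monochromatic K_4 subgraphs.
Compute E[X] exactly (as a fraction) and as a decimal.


Let X = Σ_S X_S over the C(18, 4) = 3060 subsets S of size 4, where X_S = 1 if the K_4 on S is monochromatic.
For a fixed S, the K_4 on S has C(4, 2) = 6 edges. P[all 6 edges red] = (1/2)^6, and likewise for blue, so P[monochromatic] = 2·(1/2)^6 = 2^{1 − 6} = 1/32.
By linearity: E[X] = C(18, 4) · 2^{1 − 6} = 3060 · 1/32 = 765/8.
Numerically: E[X] ≈ 95.625.

E[X] = C(18,4)·2^(1−C(4,2)) = 765/8 ≈ 95.625.


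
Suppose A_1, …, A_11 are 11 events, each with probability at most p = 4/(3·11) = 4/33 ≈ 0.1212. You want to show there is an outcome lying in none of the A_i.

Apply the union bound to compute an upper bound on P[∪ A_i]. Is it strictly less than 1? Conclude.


Union bound: P[∪_{i=1}^{11} A_i] ≤ Σ_i P[A_i] ≤ 11·p = 11·(4/33) = 4/3.
Numerically: 4/3 ≈ 1.3333.
Is 4/3 < 1? NO.
Since the bound 4/3 is ≥ 1, the union bound is uninformative here; it does NOT by itself certify existence.

11·p = 4/3 ≈ 1.3333; existence NOT certified by the union bound.


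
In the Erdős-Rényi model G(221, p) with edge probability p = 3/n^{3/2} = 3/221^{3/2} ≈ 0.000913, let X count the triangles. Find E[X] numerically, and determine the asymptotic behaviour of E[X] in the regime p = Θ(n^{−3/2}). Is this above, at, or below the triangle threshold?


Number of potential triangles: C(221, 3) = 1774630.
Each occurs with probability p³ ≈ (0.000913)³ ≈ 7.61375e-10.
By linearity: E[X] = C(221, 3)·p³ ≈ 1774630 · 7.61375e-10 ≈ 0.001.
Since α = 3/2 > 1, p = c/n^{3/2} = o(1/n) is below the triangle threshold p ~ 1/n. Asymptotically E[X] ~ (c³/6)·n^{3(1−α)} = (3³/6)·n^{-1.5} → 0, so by Markov's inequality G has no triangles w.h.p.

E[X] ≈ 0.001; in regime p = Θ(1/n^{3/2}) E[X] tends to 0 (below the triangle threshold p ~ 1/n).


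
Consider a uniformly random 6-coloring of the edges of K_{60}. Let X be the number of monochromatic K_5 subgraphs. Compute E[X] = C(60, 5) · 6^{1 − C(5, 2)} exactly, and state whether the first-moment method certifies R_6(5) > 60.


E[X] = C(60, 5) · 6^{1 − 10} = 5461512 · 6^{−9} = 5461512/10077696.
As a reduced fraction: E[X] = 227563/419904 ≈ 0.5419.
Is E[X] < 1? YES.
Since E[X] < 1, there exists a 6-coloring of K_{60} with no monochromatic K_5; hence R_6(5) > 60.

E[X] = 227563/419904 ≈ 0.5419; E[X] < 1, so R_6(5) > 60.


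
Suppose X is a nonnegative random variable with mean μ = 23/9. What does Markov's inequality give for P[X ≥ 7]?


μ = E[X] = 23/9, a = 7.
Markov: P[X ≥ 7] ≤ μ/a = (23/9)/7 = 23/63.
Numerically: ≈ 0.3651.
(Since a = 7 > μ = 2.5556, the bound 23/63 is < 1 and informative.)

P[X ≥ 7] ≤ 23/63 ≈ 0.3651.


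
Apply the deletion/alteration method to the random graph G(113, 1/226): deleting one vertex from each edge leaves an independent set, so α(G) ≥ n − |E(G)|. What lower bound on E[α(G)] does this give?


E[|E(G)|] = C(113, 2)·p = 6328 · (1/226) = 28.
E[α(G)] ≥ n − E[|E(G)|] = 113 − 28 = 85.
Numerically: ≈ 85.0000.
(This is only a lower bound; the true E[α(G)] may be larger.)

E[α(G)] ≥ 85 ≈ 85.0000.


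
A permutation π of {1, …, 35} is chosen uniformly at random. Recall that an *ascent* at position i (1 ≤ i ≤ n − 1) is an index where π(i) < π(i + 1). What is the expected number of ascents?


Write X = Σ X_I over i = 1, …, 34, with X_I the indicator of one ascent.
There are 34 indicators.
For each fixed i, the pair (π(i), π(i+1)) is a uniformly random ordered pair of distinct values from {1, …, 35}; by symmetry P[π(i) < π(i+1)] = 1/2.
By linearity: E[X] = 34 · (1/2) = (35 − 1) · (1/2) = 17 ≈ 17.000.

E[X] = 17 = 17.000.


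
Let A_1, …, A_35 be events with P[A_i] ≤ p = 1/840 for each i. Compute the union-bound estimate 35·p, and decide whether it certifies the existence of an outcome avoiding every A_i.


Union bound: P[∪_{i=1}^{35} A_i] ≤ Σ_i P[A_i] ≤ 35·p = 35·(1/840) = 1/24.
Numerically: 1/24 ≈ 0.042.
Is 1/24 < 1? YES.
Since P[∪ A_i] ≤ 1/24 < 1, the complement has P[∩ A_i^c] ≥ 1 − 1/24 = 23/24 > 0, so some outcome avoids every A_i.

35·p = 1/24 ≈ 0.042; existence CERTIFIED by the union bound.
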